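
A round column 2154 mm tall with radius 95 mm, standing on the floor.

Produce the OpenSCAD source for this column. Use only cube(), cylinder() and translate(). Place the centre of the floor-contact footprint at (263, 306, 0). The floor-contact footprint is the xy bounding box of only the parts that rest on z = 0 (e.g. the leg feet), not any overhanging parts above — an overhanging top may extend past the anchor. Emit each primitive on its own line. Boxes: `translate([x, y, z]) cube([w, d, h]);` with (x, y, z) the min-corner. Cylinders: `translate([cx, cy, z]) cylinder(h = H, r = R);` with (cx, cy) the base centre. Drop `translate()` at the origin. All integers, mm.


translate([263, 306, 0]) cylinder(h = 2154, r = 95);


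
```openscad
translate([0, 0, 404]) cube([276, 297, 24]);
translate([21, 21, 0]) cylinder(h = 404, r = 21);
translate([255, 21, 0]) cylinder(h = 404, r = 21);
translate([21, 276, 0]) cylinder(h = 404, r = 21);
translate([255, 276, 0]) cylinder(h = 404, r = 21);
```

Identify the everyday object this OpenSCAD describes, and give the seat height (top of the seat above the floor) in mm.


A stool. The seat height is 428 mm.

A 276×297×24 slab at z = 404 on four corner cylinders — a stool. The seat top is 404 + 24 = 428 mm.


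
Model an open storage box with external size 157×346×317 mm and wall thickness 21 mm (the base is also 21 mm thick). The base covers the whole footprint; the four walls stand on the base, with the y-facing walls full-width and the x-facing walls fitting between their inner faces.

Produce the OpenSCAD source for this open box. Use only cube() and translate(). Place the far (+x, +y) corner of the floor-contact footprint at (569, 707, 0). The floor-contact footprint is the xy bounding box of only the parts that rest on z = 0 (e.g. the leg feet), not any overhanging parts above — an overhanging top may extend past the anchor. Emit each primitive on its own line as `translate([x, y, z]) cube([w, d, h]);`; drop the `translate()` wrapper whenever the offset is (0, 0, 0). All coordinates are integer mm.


translate([412, 361, 0]) cube([157, 346, 21]);
translate([412, 361, 21]) cube([157, 21, 296]);
translate([412, 686, 21]) cube([157, 21, 296]);
translate([412, 382, 21]) cube([21, 304, 296]);
translate([548, 382, 21]) cube([21, 304, 296]);


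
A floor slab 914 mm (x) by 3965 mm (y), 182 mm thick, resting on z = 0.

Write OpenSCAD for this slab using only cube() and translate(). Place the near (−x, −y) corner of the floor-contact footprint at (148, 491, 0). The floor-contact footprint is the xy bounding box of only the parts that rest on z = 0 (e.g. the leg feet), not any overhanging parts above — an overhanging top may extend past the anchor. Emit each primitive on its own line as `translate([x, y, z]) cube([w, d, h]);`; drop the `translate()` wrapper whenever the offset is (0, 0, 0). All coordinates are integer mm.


translate([148, 491, 0]) cube([914, 3965, 182]);


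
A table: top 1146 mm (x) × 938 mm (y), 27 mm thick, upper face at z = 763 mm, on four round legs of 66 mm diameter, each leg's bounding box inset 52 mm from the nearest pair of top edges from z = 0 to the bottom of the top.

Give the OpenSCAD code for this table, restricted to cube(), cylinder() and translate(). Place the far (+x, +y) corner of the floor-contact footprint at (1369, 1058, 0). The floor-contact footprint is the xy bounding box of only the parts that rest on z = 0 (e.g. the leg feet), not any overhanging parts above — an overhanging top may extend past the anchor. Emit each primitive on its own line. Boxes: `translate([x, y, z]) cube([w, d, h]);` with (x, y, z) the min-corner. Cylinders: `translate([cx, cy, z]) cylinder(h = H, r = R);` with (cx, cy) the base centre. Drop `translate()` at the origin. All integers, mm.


translate([275, 172, 736]) cube([1146, 938, 27]);
translate([360, 257, 0]) cylinder(h = 736, r = 33);
translate([1336, 257, 0]) cylinder(h = 736, r = 33);
translate([360, 1025, 0]) cylinder(h = 736, r = 33);
translate([1336, 1025, 0]) cylinder(h = 736, r = 33);


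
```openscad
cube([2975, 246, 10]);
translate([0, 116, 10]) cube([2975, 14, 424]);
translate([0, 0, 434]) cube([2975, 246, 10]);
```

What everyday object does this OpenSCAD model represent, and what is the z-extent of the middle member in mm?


An I-beam. The web height is 424 mm.

Two wide flanges with a thin centred web — an I-beam. Overall 444 mm minus two 10 mm flanges gives a web of 444 − 2·10 = 424 mm.


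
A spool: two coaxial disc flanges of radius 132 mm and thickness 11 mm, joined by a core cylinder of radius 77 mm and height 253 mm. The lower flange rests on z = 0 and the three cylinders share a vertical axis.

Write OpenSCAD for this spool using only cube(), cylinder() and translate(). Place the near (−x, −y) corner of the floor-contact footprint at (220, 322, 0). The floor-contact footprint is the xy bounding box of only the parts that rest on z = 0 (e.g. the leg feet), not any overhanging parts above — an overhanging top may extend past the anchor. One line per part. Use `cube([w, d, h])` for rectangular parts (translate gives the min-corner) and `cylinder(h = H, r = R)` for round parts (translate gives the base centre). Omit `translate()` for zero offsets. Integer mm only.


translate([352, 454, 0]) cylinder(h = 11, r = 132);
translate([352, 454, 11]) cylinder(h = 253, r = 77);
translate([352, 454, 264]) cylinder(h = 11, r = 132);


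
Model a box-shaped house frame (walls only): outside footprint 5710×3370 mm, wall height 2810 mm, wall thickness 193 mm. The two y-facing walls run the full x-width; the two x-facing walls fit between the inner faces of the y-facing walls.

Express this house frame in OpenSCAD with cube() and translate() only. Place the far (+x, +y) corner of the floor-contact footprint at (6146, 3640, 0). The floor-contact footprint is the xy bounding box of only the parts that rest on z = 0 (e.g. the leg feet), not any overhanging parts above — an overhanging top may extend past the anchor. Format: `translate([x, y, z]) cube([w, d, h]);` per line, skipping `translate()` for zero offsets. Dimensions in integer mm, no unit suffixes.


translate([436, 270, 0]) cube([5710, 193, 2810]);
translate([436, 3447, 0]) cube([5710, 193, 2810]);
translate([436, 463, 0]) cube([193, 2984, 2810]);
translate([5953, 463, 0]) cube([193, 2984, 2810]);


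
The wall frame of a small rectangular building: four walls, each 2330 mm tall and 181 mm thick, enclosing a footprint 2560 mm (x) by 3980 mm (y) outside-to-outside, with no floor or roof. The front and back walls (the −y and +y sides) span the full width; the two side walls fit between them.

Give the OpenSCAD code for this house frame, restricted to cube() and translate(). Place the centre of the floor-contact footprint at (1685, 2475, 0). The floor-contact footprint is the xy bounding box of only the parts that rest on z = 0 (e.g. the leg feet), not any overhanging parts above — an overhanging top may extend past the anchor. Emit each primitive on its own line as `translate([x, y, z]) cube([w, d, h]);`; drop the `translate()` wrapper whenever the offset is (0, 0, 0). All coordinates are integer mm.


translate([405, 485, 0]) cube([2560, 181, 2330]);
translate([405, 4284, 0]) cube([2560, 181, 2330]);
translate([405, 666, 0]) cube([181, 3618, 2330]);
translate([2784, 666, 0]) cube([181, 3618, 2330]);


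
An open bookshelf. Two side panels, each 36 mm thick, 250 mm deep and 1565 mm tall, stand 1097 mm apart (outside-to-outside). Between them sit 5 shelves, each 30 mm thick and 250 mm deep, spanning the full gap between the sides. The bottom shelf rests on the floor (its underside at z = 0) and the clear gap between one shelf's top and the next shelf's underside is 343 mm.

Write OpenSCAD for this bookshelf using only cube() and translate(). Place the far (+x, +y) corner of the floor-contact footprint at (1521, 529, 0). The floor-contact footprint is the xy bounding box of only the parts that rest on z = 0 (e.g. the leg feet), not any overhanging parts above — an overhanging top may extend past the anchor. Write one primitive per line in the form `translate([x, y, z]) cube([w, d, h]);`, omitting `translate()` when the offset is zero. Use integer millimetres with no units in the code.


translate([424, 279, 0]) cube([36, 250, 1565]);
translate([1485, 279, 0]) cube([36, 250, 1565]);
translate([460, 279, 0]) cube([1025, 250, 30]);
translate([460, 279, 373]) cube([1025, 250, 30]);
translate([460, 279, 746]) cube([1025, 250, 30]);
translate([460, 279, 1119]) cube([1025, 250, 30]);
translate([460, 279, 1492]) cube([1025, 250, 30]);


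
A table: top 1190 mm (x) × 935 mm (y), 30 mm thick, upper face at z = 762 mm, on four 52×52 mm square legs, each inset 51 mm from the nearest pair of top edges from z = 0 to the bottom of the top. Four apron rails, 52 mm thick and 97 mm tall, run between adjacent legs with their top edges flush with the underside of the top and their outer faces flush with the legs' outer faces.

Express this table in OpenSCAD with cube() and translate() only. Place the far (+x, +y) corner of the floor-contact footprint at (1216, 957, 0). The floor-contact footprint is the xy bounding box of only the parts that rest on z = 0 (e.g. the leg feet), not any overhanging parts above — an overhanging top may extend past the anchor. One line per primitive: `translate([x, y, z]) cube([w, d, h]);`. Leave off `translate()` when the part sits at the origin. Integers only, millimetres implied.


// leg_h = 762 - 30 = 732
// apron z = 732 - 97 = 635
translate([77, 73, 732]) cube([1190, 935, 30]);
translate([128, 124, 0]) cube([52, 52, 732]);
translate([1164, 124, 0]) cube([52, 52, 732]);
translate([128, 905, 0]) cube([52, 52, 732]);
translate([1164, 905, 0]) cube([52, 52, 732]);
translate([180, 124, 635]) cube([984, 52, 97]);
translate([180, 905, 635]) cube([984, 52, 97]);
translate([128, 176, 635]) cube([52, 729, 97]);
translate([1164, 176, 635]) cube([52, 729, 97]);


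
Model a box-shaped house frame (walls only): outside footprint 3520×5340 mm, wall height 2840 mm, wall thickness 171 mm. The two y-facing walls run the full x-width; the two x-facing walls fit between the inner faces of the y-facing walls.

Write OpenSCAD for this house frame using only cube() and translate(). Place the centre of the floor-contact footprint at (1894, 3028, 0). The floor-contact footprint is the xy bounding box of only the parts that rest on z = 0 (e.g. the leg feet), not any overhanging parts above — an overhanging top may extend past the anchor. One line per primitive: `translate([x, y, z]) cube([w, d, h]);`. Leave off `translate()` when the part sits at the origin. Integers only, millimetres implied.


translate([134, 358, 0]) cube([3520, 171, 2840]);
translate([134, 5527, 0]) cube([3520, 171, 2840]);
translate([134, 529, 0]) cube([171, 4998, 2840]);
translate([3483, 529, 0]) cube([171, 4998, 2840]);


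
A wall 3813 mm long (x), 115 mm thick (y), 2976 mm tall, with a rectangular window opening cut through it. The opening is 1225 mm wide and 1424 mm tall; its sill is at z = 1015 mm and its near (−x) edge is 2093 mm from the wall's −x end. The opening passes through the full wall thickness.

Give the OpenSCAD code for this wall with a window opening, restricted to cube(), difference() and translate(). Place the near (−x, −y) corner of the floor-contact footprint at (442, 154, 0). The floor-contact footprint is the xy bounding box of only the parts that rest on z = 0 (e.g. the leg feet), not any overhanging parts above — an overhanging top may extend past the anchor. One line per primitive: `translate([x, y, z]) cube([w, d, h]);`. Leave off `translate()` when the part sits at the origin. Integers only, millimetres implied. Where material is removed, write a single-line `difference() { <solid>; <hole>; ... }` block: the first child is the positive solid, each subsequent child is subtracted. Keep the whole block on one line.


difference() { translate([442, 154, 0]) cube([3813, 115, 2976]); translate([2535, 154, 1015]) cube([1225, 115, 1424]); }


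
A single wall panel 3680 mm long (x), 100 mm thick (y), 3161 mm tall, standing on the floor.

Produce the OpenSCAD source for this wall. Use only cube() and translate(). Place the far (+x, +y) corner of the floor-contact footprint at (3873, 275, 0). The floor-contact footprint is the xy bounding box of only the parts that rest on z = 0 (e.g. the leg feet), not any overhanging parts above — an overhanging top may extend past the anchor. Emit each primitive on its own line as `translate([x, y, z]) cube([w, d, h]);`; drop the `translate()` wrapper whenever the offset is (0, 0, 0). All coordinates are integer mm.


translate([193, 175, 0]) cube([3680, 100, 3161]);


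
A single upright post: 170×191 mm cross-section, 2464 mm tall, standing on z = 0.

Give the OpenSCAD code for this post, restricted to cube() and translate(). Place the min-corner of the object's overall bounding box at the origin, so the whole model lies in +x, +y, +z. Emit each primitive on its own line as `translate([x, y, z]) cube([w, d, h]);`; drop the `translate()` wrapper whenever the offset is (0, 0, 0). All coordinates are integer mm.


cube([170, 191, 2464]);


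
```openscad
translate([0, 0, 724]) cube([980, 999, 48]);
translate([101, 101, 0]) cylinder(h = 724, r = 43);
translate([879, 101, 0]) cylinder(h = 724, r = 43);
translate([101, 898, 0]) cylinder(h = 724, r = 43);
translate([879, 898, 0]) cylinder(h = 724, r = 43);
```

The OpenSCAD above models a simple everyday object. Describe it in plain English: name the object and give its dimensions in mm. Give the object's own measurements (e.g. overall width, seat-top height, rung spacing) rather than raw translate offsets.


A rectangular dining table. The top is 980×999×48 mm with its upper surface at z = 772 mm. It stands on four round legs of 86 mm diameter, each leg's bounding box inset 58 mm from the nearest pair of top edges, running from the floor to the underside of the top.


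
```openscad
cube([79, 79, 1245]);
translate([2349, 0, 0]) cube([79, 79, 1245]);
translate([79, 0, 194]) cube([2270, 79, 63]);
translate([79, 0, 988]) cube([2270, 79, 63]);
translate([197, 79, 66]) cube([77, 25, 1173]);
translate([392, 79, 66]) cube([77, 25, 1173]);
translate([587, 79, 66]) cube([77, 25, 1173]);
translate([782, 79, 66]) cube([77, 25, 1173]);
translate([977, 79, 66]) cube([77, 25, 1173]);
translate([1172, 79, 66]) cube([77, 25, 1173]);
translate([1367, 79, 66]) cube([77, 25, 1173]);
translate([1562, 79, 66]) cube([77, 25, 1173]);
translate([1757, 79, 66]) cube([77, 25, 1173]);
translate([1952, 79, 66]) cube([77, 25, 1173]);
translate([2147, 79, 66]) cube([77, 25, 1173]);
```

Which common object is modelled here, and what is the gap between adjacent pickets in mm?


A fence section. The picket gap is 118 mm.

Two posts, two rails, 11 pickets — a fence section. Span 2270 mm holds 11 pickets of 77 mm with 12 equal gaps: ⌊(2270 − 11·77) / 12⌋ = 118 mm.


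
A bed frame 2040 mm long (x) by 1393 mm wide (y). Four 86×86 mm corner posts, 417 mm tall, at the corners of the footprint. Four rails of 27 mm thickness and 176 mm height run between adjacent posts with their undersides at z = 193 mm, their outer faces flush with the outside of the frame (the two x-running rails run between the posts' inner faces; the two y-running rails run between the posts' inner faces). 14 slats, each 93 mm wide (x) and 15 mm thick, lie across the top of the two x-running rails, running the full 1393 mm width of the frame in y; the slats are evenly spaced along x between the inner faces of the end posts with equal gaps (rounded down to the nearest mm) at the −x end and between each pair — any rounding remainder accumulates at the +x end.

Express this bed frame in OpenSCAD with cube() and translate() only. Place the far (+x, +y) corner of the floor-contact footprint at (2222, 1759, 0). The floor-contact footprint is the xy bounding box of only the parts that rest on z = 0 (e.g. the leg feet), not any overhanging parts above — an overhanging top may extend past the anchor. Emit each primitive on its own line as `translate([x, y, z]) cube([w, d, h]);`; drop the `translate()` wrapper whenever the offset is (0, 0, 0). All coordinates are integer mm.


translate([182, 366, 0]) cube([86, 86, 417]);
translate([182, 1673, 0]) cube([86, 86, 417]);
translate([2136, 366, 0]) cube([86, 86, 417]);
translate([2136, 1673, 0]) cube([86, 86, 417]);
translate([268, 366, 193]) cube([1868, 27, 176]);
translate([268, 1732, 193]) cube([1868, 27, 176]);
translate([182, 452, 193]) cube([27, 1221, 176]);
translate([2195, 452, 193]) cube([27, 1221, 176]);
translate([305, 366, 369]) cube([93, 1393, 15]);
translate([435, 366, 369]) cube([93, 1393, 15]);
translate([565, 366, 369]) cube([93, 1393, 15]);
translate([695, 366, 369]) cube([93, 1393, 15]);
translate([825, 366, 369]) cube([93, 1393, 15]);
translate([955, 366, 369]) cube([93, 1393, 15]);
translate([1085, 366, 369]) cube([93, 1393, 15]);
translate([1215, 366, 369]) cube([93, 1393, 15]);
translate([1345, 366, 369]) cube([93, 1393, 15]);
translate([1475, 366, 369]) cube([93, 1393, 15]);
translate([1605, 366, 369]) cube([93, 1393, 15]);
translate([1735, 366, 369]) cube([93, 1393, 15]);
translate([1865, 366, 369]) cube([93, 1393, 15]);
translate([1995, 366, 369]) cube([93, 1393, 15]);


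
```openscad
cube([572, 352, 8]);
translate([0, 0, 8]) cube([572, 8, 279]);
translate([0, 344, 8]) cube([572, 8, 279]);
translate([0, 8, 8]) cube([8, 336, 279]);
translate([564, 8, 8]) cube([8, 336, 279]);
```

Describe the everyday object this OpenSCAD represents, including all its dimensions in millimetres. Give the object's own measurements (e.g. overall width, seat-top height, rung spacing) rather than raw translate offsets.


An open-topped rectangular box: outside dimensions 572×352×287 mm, with a uniform wall and base thickness of 8 mm. The base is a full 572×352 slab on the floor; four walls sit on top of the base. The front and back walls (the −y and +y sides) span the full width; the two side walls fit between them.


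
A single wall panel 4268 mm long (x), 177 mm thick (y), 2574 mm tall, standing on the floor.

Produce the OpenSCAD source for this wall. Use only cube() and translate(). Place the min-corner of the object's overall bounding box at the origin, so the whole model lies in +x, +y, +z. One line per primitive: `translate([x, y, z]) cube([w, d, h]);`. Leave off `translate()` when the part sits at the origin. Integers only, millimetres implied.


cube([4268, 177, 2574]);


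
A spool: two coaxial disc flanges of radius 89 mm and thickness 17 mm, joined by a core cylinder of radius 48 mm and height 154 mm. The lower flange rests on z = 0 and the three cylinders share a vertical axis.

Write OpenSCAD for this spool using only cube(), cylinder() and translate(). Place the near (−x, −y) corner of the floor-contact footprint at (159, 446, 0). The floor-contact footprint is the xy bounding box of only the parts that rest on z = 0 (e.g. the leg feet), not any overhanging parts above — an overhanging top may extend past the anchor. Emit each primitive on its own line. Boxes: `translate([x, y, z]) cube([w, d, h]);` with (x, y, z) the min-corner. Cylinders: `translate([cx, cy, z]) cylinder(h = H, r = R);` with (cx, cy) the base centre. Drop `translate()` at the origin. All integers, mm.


translate([248, 535, 0]) cylinder(h = 17, r = 89);
translate([248, 535, 17]) cylinder(h = 154, r = 48);
translate([248, 535, 171]) cylinder(h = 17, r = 89);


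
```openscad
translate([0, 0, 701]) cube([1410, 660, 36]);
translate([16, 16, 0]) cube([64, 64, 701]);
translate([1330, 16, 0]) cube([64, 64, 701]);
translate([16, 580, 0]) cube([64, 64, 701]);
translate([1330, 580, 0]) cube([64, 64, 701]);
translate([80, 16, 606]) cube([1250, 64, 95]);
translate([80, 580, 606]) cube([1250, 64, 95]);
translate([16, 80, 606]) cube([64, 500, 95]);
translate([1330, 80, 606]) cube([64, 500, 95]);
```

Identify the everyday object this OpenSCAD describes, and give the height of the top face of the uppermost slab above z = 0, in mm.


A table. The table height is 737 mm.

A 1410×660×36 slab sits at z = 701 on four 64 mm square posts — a table. The top surface is at 701 + 36 = 737 mm.


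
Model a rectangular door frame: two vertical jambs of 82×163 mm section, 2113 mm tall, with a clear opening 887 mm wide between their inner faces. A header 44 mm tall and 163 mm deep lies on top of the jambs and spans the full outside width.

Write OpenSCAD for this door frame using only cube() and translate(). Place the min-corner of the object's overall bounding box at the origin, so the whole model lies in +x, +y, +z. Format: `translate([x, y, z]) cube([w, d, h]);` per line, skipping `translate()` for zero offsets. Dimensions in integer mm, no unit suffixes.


cube([82, 163, 2113]);
translate([969, 0, 0]) cube([82, 163, 2113]);
translate([0, 0, 2113]) cube([1051, 163, 44]);


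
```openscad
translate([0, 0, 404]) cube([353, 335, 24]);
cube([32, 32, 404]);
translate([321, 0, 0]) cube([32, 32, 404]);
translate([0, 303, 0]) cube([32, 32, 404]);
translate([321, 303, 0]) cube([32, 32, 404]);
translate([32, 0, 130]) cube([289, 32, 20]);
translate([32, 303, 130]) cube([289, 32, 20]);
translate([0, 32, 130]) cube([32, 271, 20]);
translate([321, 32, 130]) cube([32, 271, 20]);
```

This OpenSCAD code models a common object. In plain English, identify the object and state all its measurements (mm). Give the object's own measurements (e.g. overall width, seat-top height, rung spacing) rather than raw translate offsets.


A simple wooden stool: a rectangular seat 353 mm (x) by 335 mm (y), 24 mm thick, top face at z = 428 mm, on four square legs, each 32×32 mm in cross-section. The legs rest on z = 0, each flush with a corner of the seat. Four stretchers, 32 mm wide and 20 mm tall, connect adjacent legs with their undersides at z = 130 mm, each running between the inner faces of the legs it joins and aligned with the legs' outer faces on the other axis.


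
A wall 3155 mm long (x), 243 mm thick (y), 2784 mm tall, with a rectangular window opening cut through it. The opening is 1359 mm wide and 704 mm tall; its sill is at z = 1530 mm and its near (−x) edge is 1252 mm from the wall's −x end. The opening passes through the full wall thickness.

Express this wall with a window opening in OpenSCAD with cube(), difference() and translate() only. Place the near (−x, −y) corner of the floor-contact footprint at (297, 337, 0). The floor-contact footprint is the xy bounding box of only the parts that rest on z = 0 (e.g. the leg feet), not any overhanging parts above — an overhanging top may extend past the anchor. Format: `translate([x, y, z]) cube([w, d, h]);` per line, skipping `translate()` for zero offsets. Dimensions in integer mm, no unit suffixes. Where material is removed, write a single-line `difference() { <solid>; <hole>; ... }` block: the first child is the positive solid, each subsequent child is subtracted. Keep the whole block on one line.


difference() { translate([297, 337, 0]) cube([3155, 243, 2784]); translate([1549, 337, 1530]) cube([1359, 243, 704]); }


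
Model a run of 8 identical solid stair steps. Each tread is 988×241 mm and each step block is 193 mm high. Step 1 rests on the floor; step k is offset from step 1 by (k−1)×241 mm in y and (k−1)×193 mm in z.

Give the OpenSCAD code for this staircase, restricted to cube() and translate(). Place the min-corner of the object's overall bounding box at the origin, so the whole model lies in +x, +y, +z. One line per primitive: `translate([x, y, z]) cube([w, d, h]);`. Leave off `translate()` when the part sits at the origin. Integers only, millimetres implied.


cube([988, 241, 193]);
translate([0, 241, 193]) cube([988, 241, 193]);
translate([0, 482, 386]) cube([988, 241, 193]);
translate([0, 723, 579]) cube([988, 241, 193]);
translate([0, 964, 772]) cube([988, 241, 193]);
translate([0, 1205, 965]) cube([988, 241, 193]);
translate([0, 1446, 1158]) cube([988, 241, 193]);
translate([0, 1687, 1351]) cube([988, 241, 193]);


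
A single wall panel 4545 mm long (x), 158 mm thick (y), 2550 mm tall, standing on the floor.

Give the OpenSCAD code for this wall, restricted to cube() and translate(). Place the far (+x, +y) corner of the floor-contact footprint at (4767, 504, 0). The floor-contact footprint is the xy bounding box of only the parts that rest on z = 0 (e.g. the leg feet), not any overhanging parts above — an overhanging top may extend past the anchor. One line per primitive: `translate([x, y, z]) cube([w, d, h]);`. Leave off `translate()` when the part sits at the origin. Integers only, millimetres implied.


translate([222, 346, 0]) cube([4545, 158, 2550]);


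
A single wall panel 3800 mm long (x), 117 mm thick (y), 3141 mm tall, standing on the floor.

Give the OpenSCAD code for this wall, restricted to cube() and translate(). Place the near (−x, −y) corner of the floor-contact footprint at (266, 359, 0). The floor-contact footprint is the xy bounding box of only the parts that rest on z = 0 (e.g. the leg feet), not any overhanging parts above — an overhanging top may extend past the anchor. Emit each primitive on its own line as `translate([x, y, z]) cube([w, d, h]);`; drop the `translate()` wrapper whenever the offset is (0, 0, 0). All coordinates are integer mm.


translate([266, 359, 0]) cube([3800, 117, 3141]);


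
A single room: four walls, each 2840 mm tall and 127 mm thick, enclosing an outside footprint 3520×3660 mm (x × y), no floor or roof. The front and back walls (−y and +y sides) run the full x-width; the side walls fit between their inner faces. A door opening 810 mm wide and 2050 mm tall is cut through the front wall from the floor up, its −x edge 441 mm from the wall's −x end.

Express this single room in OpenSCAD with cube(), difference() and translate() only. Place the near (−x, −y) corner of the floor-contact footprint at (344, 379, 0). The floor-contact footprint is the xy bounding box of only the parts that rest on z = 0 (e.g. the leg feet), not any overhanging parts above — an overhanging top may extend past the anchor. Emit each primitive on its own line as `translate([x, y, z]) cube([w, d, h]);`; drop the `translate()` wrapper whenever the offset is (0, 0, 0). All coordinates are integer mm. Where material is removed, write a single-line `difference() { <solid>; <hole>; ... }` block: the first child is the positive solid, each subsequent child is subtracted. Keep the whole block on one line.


difference() { translate([344, 379, 0]) cube([3520, 127, 2840]); translate([785, 379, 0]) cube([810, 127, 2050]); }
translate([344, 3912, 0]) cube([3520, 127, 2840]);
translate([344, 506, 0]) cube([127, 3406, 2840]);
translate([3737, 506, 0]) cube([127, 3406, 2840]);


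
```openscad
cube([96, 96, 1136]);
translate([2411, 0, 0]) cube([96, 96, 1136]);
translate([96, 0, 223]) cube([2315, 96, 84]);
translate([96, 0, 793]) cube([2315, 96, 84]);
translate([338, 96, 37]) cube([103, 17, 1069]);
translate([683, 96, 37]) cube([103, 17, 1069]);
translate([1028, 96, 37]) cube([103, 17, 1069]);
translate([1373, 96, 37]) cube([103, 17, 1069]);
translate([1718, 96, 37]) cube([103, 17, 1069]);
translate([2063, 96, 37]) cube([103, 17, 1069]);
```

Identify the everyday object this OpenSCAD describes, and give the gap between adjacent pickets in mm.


A fence section. The picket gap is 242 mm.

Two posts, two rails, 6 pickets — a fence section. Span 2315 mm holds 6 pickets of 103 mm with 7 equal gaps: ⌊(2315 − 6·103) / 7⌋ = 242 mm.


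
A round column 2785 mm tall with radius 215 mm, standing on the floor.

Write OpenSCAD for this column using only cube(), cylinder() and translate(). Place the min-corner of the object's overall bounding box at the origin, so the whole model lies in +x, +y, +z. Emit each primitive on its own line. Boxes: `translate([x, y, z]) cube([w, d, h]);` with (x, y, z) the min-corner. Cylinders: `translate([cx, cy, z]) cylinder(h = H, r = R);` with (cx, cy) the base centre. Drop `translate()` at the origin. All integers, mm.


translate([215, 215, 0]) cylinder(h = 2785, r = 215);


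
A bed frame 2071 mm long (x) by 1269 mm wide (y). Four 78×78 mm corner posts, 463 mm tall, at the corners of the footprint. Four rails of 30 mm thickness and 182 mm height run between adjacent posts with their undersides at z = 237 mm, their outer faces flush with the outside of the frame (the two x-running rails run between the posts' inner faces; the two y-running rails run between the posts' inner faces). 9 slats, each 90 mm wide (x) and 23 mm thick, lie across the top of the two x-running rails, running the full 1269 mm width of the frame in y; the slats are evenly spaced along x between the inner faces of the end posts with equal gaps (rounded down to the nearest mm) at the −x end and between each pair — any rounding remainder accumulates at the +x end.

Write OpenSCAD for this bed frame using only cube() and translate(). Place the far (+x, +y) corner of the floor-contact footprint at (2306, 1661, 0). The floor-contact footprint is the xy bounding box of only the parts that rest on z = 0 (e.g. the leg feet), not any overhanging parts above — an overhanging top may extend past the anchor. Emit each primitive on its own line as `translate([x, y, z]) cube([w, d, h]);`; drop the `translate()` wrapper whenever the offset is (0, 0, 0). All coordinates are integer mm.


translate([235, 392, 0]) cube([78, 78, 463]);
translate([235, 1583, 0]) cube([78, 78, 463]);
translate([2228, 392, 0]) cube([78, 78, 463]);
translate([2228, 1583, 0]) cube([78, 78, 463]);
translate([313, 392, 237]) cube([1915, 30, 182]);
translate([313, 1631, 237]) cube([1915, 30, 182]);
translate([235, 470, 237]) cube([30, 1113, 182]);
translate([2276, 470, 237]) cube([30, 1113, 182]);
translate([423, 392, 419]) cube([90, 1269, 23]);
translate([623, 392, 419]) cube([90, 1269, 23]);
translate([823, 392, 419]) cube([90, 1269, 23]);
translate([1023, 392, 419]) cube([90, 1269, 23]);
translate([1223, 392, 419]) cube([90, 1269, 23]);
translate([1423, 392, 419]) cube([90, 1269, 23]);
translate([1623, 392, 419]) cube([90, 1269, 23]);
translate([1823, 392, 419]) cube([90, 1269, 23]);
translate([2023, 392, 419]) cube([90, 1269, 23]);


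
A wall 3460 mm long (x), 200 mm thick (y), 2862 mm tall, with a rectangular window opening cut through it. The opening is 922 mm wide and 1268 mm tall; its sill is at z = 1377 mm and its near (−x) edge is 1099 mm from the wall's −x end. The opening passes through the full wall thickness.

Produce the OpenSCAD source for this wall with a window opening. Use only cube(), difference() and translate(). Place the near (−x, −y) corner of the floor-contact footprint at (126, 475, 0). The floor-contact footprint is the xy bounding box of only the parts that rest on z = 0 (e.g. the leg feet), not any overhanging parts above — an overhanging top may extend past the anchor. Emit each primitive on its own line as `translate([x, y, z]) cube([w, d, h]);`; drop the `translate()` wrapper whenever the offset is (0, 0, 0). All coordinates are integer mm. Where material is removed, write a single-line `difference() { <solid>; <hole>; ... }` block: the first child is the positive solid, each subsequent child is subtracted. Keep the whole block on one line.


difference() { translate([126, 475, 0]) cube([3460, 200, 2862]); translate([1225, 475, 1377]) cube([922, 200, 1268]); }


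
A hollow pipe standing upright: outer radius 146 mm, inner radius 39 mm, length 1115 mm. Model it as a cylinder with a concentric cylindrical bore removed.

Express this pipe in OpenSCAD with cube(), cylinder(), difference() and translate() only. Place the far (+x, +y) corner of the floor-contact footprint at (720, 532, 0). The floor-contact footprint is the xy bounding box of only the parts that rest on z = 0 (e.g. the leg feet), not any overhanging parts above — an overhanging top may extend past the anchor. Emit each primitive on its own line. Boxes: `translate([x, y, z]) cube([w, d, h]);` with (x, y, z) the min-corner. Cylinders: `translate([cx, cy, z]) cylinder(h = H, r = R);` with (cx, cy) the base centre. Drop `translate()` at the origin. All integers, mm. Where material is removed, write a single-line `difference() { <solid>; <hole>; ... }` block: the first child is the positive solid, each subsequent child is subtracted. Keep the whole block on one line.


difference() { translate([574, 386, 0]) cylinder(h = 1115, r = 146); translate([574, 386, 0]) cylinder(h = 1115, r = 39); }


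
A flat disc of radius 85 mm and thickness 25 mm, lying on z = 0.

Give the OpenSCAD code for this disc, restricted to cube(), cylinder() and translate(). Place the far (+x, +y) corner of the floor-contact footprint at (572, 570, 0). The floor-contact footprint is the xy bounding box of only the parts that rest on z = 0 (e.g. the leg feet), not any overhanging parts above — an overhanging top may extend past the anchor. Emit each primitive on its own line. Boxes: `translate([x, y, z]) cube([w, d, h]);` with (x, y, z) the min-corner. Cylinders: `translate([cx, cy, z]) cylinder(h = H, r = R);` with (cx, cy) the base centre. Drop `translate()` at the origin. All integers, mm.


translate([487, 485, 0]) cylinder(h = 25, r = 85);


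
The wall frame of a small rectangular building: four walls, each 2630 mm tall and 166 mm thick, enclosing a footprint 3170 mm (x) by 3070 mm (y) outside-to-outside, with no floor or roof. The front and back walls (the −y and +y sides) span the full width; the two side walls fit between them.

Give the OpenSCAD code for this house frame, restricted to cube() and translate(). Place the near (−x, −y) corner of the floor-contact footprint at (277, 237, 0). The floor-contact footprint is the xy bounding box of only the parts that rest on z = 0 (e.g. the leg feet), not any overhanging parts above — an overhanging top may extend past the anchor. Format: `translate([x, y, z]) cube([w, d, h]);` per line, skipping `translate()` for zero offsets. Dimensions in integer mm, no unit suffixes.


translate([277, 237, 0]) cube([3170, 166, 2630]);
translate([277, 3141, 0]) cube([3170, 166, 2630]);
translate([277, 403, 0]) cube([166, 2738, 2630]);
translate([3281, 403, 0]) cube([166, 2738, 2630]);


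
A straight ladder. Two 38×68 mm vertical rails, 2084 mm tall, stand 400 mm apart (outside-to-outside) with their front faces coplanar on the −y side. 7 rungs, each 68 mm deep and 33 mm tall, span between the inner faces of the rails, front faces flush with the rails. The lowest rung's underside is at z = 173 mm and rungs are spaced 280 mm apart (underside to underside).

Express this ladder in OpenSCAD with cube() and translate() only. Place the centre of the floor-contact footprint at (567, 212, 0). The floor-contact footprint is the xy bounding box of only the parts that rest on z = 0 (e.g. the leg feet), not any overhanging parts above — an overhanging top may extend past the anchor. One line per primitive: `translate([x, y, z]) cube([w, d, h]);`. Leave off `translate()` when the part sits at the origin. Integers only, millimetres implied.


translate([367, 178, 0]) cube([38, 68, 2084]);
translate([729, 178, 0]) cube([38, 68, 2084]);
translate([405, 178, 173]) cube([324, 68, 33]);
translate([405, 178, 453]) cube([324, 68, 33]);
translate([405, 178, 733]) cube([324, 68, 33]);
translate([405, 178, 1013]) cube([324, 68, 33]);
translate([405, 178, 1293]) cube([324, 68, 33]);
translate([405, 178, 1573]) cube([324, 68, 33]);
translate([405, 178, 1853]) cube([324, 68, 33]);


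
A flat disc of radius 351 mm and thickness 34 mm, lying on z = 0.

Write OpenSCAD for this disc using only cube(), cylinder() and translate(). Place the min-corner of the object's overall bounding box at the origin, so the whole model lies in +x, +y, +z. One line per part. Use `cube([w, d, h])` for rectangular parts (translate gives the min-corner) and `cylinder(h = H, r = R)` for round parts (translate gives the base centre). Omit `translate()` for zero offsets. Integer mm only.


translate([351, 351, 0]) cylinder(h = 34, r = 351);


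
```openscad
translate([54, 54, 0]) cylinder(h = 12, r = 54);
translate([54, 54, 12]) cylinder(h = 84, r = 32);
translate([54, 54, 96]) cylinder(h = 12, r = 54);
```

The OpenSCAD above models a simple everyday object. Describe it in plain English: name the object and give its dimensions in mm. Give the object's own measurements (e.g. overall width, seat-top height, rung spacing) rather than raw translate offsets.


A spool: two coaxial disc flanges of radius 54 mm and thickness 12 mm, joined by a core cylinder of radius 32 mm and height 84 mm. The lower flange rests on z = 0 and the three cylinders share a vertical axis.


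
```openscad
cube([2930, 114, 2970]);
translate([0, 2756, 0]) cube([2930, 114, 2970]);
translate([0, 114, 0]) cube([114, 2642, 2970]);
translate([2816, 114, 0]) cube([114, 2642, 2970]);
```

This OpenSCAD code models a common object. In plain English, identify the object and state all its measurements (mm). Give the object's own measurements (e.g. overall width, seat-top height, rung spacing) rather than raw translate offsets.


The wall frame of a small rectangular building: four walls, each 2970 mm tall and 114 mm thick, enclosing a footprint 2930 mm (x) by 2870 mm (y) outside-to-outside, with no floor or roof. The front and back walls (the −y and +y sides) span the full width; the two side walls fit between them.


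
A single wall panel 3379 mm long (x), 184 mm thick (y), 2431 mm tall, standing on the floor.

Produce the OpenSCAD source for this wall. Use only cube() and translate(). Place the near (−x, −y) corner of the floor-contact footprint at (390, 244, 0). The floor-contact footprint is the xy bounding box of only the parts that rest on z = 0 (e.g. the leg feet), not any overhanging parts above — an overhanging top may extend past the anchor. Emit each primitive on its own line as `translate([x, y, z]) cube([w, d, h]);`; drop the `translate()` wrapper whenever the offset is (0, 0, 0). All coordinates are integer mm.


translate([390, 244, 0]) cube([3379, 184, 2431]);


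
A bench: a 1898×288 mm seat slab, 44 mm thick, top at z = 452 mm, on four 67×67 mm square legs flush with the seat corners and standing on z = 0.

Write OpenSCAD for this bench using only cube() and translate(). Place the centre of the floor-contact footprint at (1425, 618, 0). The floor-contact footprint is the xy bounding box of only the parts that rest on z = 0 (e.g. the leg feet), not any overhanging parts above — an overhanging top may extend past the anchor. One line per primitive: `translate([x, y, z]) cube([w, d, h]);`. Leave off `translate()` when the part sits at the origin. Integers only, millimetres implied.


translate([476, 474, 408]) cube([1898, 288, 44]);
translate([476, 474, 0]) cube([67, 67, 408]);
translate([476, 695, 0]) cube([67, 67, 408]);
translate([2307, 474, 0]) cube([67, 67, 408]);
translate([2307, 695, 0]) cube([67, 67, 408]);


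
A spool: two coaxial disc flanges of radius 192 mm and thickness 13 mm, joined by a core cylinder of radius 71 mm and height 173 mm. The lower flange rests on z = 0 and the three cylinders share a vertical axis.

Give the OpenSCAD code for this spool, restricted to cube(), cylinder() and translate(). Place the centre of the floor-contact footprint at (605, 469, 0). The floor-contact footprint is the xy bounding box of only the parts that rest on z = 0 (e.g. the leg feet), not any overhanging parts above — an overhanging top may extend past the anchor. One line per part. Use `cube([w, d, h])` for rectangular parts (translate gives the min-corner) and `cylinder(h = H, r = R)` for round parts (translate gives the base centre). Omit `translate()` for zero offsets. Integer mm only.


translate([605, 469, 0]) cylinder(h = 13, r = 192);
translate([605, 469, 13]) cylinder(h = 173, r = 71);
translate([605, 469, 186]) cylinder(h = 13, r = 192);


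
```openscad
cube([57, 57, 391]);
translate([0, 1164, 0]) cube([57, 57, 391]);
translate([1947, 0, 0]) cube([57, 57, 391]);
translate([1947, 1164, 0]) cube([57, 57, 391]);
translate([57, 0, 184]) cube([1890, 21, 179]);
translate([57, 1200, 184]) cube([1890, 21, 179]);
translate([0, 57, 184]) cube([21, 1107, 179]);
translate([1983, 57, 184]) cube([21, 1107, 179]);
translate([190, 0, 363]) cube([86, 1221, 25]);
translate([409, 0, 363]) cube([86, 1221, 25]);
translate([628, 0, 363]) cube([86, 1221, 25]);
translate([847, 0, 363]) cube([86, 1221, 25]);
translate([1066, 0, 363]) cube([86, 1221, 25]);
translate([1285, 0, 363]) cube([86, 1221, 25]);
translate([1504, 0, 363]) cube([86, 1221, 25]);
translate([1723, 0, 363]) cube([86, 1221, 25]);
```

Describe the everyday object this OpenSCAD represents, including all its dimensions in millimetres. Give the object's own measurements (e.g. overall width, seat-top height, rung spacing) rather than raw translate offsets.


A bed frame 2004 mm long (x) by 1221 mm wide (y). Four 57×57 mm corner posts, 391 mm tall, at the corners of the footprint. Four rails of 21 mm thickness and 179 mm height run between adjacent posts with their undersides at z = 184 mm, their outer faces flush with the outside of the frame (the two x-running rails run between the posts' inner faces; the two y-running rails run between the posts' inner faces). 8 slats, each 86 mm wide (x) and 25 mm thick, lie across the top of the two x-running rails, running the full 1221 mm width of the frame in y; along x they sit between the end posts with a 133 mm gap after the −x posts and between neighbouring slats, leaving 138 mm before the +x posts.
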